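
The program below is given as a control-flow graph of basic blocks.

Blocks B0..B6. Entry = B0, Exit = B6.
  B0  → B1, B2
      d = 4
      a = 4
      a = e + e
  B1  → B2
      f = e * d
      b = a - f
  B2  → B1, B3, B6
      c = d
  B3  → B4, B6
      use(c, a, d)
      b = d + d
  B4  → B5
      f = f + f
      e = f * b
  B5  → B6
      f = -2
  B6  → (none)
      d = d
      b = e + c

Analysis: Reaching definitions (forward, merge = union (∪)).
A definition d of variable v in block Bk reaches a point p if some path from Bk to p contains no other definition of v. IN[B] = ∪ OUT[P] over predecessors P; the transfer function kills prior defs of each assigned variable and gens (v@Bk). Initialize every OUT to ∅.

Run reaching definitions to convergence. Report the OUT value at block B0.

Answer: {a@B0, d@B0}

Trace:
Fixpoint table:
  B0:   IN={}   OUT={a@B0, d@B0}
  B1:   IN={a@B0, b@B1, c@B2, d@B0, f@B1}   OUT={a@B0, b@B1, c@B2, d@B0, f@B1}
  B2:   IN={a@B0, b@B1, c@B2, d@B0, f@B1}   OUT={a@B0, b@B1, c@B2, d@B0, f@B1}
  B3:   IN={a@B0, b@B1, c@B2, d@B0, f@B1}   OUT={a@B0, b@B3, c@B2, d@B0, f@B1}
  B4:   IN={a@B0, b@B3, c@B2, d@B0, f@B1}   OUT={a@B0, b@B3, c@B2, d@B0, e@B4, f@B4}
  B5:   IN={a@B0, b@B3, c@B2, d@B0, e@B4, f@B4}   OUT={a@B0, b@B3, c@B2, d@B0, e@B4, f@B5}
  B6:   IN={a@B0, b@B1, b@B3, c@B2, d@B0, e@B4, f@B1, f@B5}   OUT={a@B0, b@B6, c@B2, d@B6, e@B4, f@B1, f@B5}

B0 is the boundary node: IN[B0] = {}
Applying B0's transfer function to that IN value gives OUT[B0] (row B0 above).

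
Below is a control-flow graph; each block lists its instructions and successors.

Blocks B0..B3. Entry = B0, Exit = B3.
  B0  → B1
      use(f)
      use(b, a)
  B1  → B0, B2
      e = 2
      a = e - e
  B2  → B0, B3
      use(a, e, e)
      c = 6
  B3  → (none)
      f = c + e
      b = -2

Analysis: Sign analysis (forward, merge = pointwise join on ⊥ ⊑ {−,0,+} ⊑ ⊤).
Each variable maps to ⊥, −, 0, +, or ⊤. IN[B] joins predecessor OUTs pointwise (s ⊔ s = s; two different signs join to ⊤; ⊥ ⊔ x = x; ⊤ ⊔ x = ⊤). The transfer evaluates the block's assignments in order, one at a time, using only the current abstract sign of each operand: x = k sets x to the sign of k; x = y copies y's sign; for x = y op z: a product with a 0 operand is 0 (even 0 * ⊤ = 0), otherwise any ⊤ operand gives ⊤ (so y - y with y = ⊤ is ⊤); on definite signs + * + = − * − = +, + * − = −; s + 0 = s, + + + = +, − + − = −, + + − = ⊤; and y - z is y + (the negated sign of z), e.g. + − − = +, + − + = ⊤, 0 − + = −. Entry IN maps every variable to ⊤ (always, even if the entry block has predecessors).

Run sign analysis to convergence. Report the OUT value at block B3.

Per-block solution:
  B0:  IN=(all ⊤)  OUT=(all ⊤)
  B1:  IN=(all ⊤)  OUT={e:+; rest ⊤}
  B2:  IN={e:+; rest ⊤}  OUT={c:+, e:+; rest ⊤}
  B3:  IN={c:+, e:+; rest ⊤}  OUT={b:-, c:+, e:+, f:+; rest ⊤}

Merge at B3: IN[B3] = OUT[B2] = {a: ⊤, b: ⊤, c: +, d: ⊤, e: +, f: ⊤}
Applying B3's transfer function to that IN value gives OUT[B3] (row B3 above).

Answer: {a: ⊤, b: -, c: +, d: ⊤, e: +, f: +}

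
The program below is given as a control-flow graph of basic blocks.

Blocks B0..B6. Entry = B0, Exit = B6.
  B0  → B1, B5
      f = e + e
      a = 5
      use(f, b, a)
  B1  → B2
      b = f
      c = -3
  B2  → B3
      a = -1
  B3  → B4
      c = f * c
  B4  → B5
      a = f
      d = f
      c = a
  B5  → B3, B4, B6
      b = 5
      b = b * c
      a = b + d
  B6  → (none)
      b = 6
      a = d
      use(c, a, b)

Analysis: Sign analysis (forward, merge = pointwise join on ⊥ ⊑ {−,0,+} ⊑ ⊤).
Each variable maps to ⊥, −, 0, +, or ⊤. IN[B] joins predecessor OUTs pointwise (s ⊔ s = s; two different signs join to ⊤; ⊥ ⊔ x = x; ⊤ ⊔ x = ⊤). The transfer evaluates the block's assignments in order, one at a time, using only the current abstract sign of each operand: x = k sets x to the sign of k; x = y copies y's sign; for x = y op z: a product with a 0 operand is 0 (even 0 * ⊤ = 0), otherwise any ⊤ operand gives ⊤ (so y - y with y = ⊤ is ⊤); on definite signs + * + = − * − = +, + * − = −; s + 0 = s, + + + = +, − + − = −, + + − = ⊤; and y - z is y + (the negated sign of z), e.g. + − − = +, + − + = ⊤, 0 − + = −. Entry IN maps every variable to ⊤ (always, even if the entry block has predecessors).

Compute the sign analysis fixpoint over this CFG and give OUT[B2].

Converged values:
  B0:  IN=(all ⊤)  OUT={a:+; rest ⊤}
  B1:  IN={a:+; rest ⊤}  OUT={a:+, c:-; rest ⊤}
  B2:  IN={a:+, c:-; rest ⊤}  OUT={a:-, c:-; rest ⊤}
  B3:  IN=(all ⊤)  OUT=(all ⊤)
  B4:  IN=(all ⊤)  OUT=(all ⊤)
  B5:  IN=(all ⊤)  OUT=(all ⊤)
  B6:  IN=(all ⊤)  OUT={b:+; rest ⊤}

Merge at B2: IN[B2] = OUT[B1] = {a: +, b: ⊤, c: -, d: ⊤, e: ⊤, f: ⊤}
Applying B2's transfer function to that IN value gives OUT[B2] (row B2 above).

Answer: {a: -, b: ⊤, c: -, d: ⊤, e: ⊤, f: ⊤}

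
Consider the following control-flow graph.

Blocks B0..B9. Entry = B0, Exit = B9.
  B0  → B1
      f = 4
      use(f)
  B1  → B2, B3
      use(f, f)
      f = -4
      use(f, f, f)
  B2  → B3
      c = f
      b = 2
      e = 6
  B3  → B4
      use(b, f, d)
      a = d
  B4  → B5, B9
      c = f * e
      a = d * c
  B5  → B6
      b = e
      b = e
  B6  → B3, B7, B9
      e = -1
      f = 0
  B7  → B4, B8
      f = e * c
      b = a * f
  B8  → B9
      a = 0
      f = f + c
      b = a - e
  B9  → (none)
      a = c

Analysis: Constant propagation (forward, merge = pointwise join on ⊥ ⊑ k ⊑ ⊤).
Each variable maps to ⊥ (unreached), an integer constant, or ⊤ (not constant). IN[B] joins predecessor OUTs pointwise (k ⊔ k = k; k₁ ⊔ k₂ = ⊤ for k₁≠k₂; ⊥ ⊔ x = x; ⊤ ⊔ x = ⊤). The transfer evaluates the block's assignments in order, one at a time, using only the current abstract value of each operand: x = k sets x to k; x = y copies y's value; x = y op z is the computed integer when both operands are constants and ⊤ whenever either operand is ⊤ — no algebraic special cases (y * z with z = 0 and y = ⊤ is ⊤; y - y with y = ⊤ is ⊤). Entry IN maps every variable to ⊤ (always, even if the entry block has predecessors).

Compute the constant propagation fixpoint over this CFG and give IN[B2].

Per-block solution:
  B0: | IN=(all ⊤) | OUT={f:4; rest ⊤}
  B1: | IN={f:4; rest ⊤} | OUT={f:-4; rest ⊤}
  B2: | IN={f:-4; rest ⊤} | OUT={b:2, c:-4, e:6, f:-4; rest ⊤}
  B3: | IN=(all ⊤) | OUT=(all ⊤)
  B4: | IN=(all ⊤) | OUT=(all ⊤)
  B5: | IN=(all ⊤) | OUT=(all ⊤)
  B6: | IN=(all ⊤) | OUT={e:-1, f:0; rest ⊤}
  B7: | IN={e:-1, f:0; rest ⊤} | OUT={e:-1; rest ⊤}
  B8: | IN={e:-1; rest ⊤} | OUT={a:0, b:1, e:-1; rest ⊤}
  B9: | IN=(all ⊤) | OUT=(all ⊤)

Merge at B2: IN[B2] = OUT[B1] = {a: ⊤, b: ⊤, c: ⊤, d: ⊤, e: ⊤, f: -4}

Answer: {a: ⊤, b: ⊤, c: ⊤, d: ⊤, e: ⊤, f: -4}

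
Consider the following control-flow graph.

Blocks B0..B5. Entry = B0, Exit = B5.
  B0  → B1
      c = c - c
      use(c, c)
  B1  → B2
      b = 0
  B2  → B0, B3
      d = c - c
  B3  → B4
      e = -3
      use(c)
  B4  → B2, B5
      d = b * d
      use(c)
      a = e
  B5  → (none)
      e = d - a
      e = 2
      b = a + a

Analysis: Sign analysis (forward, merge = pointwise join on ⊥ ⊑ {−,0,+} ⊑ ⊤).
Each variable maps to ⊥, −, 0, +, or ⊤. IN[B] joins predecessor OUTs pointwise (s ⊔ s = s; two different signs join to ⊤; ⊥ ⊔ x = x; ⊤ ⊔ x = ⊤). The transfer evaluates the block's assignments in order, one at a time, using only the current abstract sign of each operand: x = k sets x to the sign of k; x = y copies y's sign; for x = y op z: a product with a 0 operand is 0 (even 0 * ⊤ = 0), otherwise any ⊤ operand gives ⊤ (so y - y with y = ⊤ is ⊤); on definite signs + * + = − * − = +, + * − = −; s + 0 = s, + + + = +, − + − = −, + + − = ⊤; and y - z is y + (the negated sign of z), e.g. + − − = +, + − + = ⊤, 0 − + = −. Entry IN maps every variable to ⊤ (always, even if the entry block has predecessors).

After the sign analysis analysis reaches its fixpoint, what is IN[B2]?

Fixpoint table:
  B0: | IN=(all ⊤) | OUT=(all ⊤)
  B1: | IN=(all ⊤) | OUT={b:0; rest ⊤}
  B2: | IN={b:0; rest ⊤} | OUT={b:0; rest ⊤}
  B3: | IN={b:0; rest ⊤} | OUT={b:0, e:-; rest ⊤}
  B4: | IN={b:0, e:-; rest ⊤} | OUT={a:-, b:0, d:0, e:-; rest ⊤}
  B5: | IN={a:-, b:0, d:0, e:-; rest ⊤} | OUT={a:-, b:-, d:0, e:+; rest ⊤}

Merge at B2: IN[B2] = OUT[B1] ⊔ OUT[B4] = {a: ⊤, b: 0, c: ⊤, d: ⊤, e: ⊤, f: ⊤}

Answer: {a: ⊤, b: 0, c: ⊤, d: ⊤, e: ⊤, f: ⊤}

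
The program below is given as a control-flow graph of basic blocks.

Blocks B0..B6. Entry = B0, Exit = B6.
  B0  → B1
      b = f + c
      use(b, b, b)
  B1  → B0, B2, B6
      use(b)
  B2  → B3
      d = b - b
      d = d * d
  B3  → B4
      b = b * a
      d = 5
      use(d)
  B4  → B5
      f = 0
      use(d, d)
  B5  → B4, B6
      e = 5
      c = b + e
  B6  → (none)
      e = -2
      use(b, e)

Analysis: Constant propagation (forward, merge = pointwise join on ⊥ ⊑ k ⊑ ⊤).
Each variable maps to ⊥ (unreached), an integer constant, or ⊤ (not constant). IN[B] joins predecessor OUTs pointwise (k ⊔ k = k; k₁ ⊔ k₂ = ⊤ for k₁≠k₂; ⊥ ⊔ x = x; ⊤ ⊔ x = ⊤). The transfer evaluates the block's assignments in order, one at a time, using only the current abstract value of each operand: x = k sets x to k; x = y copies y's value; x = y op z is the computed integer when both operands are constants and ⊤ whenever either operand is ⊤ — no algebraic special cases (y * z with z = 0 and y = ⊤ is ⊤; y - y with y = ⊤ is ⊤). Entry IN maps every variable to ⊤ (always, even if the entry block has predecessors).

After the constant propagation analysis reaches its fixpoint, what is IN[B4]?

Answer: {a: ⊤, b: ⊤, c: ⊤, d: 5, e: ⊤, f: ⊤}

Working:
Converged values:
  B0:  IN=(all ⊤)  OUT=(all ⊤)
  B1:  IN=(all ⊤)  OUT=(all ⊤)
  B2:  IN=(all ⊤)  OUT=(all ⊤)
  B3:  IN=(all ⊤)  OUT={d:5; rest ⊤}
  B4:  IN={d:5; rest ⊤}  OUT={d:5, f:0; rest ⊤}
  B5:  IN={d:5, f:0; rest ⊤}  OUT={d:5, e:5, f:0; rest ⊤}
  B6:  IN=(all ⊤)  OUT={e:-2; rest ⊤}

Merge at B4: IN[B4] = OUT[B3] ⊔ OUT[B5] = {a: ⊤, b: ⊤, c: ⊤, d: 5, e: ⊤, f: ⊤}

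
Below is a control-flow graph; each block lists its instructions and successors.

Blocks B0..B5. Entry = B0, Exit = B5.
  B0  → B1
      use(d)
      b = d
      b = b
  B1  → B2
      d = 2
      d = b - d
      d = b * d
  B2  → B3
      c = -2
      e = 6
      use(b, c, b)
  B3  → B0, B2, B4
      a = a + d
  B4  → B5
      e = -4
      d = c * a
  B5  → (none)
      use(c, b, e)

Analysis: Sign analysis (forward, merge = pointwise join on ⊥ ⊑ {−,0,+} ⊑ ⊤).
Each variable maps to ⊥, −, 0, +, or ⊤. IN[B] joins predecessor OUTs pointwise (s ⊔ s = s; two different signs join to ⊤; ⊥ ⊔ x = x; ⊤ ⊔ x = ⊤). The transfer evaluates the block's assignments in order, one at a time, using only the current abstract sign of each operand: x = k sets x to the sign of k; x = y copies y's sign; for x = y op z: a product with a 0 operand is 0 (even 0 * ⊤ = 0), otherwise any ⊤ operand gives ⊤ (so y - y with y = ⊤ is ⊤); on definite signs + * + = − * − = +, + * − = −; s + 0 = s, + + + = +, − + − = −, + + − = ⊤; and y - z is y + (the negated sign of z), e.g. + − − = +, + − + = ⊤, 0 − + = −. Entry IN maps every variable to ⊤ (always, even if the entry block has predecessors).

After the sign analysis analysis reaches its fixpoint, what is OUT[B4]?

Per-block solution:
  B0:   IN=(all ⊤)   OUT=(all ⊤)
  B1:   IN=(all ⊤)   OUT=(all ⊤)
  B2:   IN=(all ⊤)   OUT={c:-, e:+; rest ⊤}
  B3:   IN={c:-, e:+; rest ⊤}   OUT={c:-, e:+; rest ⊤}
  B4:   IN={c:-, e:+; rest ⊤}   OUT={c:-, e:-; rest ⊤}
  B5:   IN={c:-, e:-; rest ⊤}   OUT={c:-, e:-; rest ⊤}

Merge at B4: IN[B4] = OUT[B3] = {a: ⊤, b: ⊤, c: -, d: ⊤, e: +, f: ⊤}
Applying B4's transfer function to that IN value gives OUT[B4] (row B4 above).

Answer: {a: ⊤, b: ⊤, c: -, d: ⊤, e: -, f: ⊤}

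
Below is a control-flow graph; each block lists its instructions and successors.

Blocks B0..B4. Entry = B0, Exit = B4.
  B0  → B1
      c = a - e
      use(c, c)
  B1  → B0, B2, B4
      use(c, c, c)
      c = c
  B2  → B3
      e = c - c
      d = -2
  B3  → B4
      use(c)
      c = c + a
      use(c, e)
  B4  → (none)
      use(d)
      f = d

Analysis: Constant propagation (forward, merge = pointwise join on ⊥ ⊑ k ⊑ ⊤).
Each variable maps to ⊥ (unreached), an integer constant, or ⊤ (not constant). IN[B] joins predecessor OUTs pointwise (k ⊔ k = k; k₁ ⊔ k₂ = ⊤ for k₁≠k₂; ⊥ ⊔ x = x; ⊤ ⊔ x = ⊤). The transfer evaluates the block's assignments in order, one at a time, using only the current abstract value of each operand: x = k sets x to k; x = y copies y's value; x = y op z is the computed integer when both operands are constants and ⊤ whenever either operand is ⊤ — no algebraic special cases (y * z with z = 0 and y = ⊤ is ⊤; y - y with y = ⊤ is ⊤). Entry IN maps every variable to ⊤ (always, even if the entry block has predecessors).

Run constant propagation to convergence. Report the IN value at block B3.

Answer: {a: ⊤, b: ⊤, c: ⊤, d: -2, e: ⊤, f: ⊤}

Working:
Converged values:
  B0:  IN=(all ⊤)  OUT=(all ⊤)
  B1:  IN=(all ⊤)  OUT=(all ⊤)
  B2:  IN=(all ⊤)  OUT={d:-2; rest ⊤}
  B3:  IN={d:-2; rest ⊤}  OUT={d:-2; rest ⊤}
  B4:  IN=(all ⊤)  OUT=(all ⊤)

Merge at B3: IN[B3] = OUT[B2] = {a: ⊤, b: ⊤, c: ⊤, d: -2, e: ⊤, f: ⊤}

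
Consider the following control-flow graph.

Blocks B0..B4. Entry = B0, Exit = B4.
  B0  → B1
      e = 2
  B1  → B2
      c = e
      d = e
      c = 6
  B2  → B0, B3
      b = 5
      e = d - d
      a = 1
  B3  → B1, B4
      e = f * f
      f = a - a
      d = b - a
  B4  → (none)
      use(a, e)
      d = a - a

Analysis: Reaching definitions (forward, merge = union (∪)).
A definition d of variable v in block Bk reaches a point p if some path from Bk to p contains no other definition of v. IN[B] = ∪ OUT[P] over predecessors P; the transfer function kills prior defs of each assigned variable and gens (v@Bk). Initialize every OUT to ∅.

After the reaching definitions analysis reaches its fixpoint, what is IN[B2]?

Converged values:
  B0:  IN={a@B2, b@B2, c@B1, d@B1, e@B2, f@B3}  OUT={a@B2, b@B2, c@B1, d@B1, e@B0, f@B3}
  B1:  IN={a@B2, b@B2, c@B1, d@B1, d@B3, e@B0, e@B3, f@B3}  OUT={a@B2, b@B2, c@B1, d@B1, e@B0, e@B3, f@B3}
  B2:  IN={a@B2, b@B2, c@B1, d@B1, e@B0, e@B3, f@B3}  OUT={a@B2, b@B2, c@B1, d@B1, e@B2, f@B3}
  B3:  IN={a@B2, b@B2, c@B1, d@B1, e@B2, f@B3}  OUT={a@B2, b@B2, c@B1, d@B3, e@B3, f@B3}
  B4:  IN={a@B2, b@B2, c@B1, d@B3, e@B3, f@B3}  OUT={a@B2, b@B2, c@B1, d@B4, e@B3, f@B3}

Merge at B2: IN[B2] = OUT[B1] = {a@B2, b@B2, c@B1, d@B1, e@B0, e@B3, f@B3}

Answer: {a@B2, b@B2, c@B1, d@B1, e@B0, e@B3, f@B3}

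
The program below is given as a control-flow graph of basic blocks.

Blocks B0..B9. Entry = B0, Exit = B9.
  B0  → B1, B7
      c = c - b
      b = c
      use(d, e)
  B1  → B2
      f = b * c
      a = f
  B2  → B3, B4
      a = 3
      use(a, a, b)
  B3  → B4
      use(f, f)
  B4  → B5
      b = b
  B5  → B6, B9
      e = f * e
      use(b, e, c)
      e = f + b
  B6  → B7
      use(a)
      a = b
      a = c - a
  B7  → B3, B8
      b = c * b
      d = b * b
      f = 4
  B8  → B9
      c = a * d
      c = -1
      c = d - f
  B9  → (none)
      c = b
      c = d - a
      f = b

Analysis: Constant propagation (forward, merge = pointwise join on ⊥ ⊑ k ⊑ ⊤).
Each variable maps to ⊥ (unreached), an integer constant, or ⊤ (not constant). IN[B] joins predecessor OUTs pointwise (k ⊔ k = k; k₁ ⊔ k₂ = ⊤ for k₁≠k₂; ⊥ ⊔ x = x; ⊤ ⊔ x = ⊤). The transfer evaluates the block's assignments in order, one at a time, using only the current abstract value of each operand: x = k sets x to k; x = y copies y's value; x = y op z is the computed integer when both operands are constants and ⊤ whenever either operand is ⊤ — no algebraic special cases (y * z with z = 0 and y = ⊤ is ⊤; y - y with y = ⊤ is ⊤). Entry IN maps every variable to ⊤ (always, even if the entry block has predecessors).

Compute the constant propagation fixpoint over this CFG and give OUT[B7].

Answer: {a: ⊤, b: ⊤, c: ⊤, d: ⊤, e: ⊤, f: 4}

Derivation:
Fixpoint table:
  B0:  IN=(all ⊤)  OUT=(all ⊤)
  B1:  IN=(all ⊤)  OUT=(all ⊤)
  B2:  IN=(all ⊤)  OUT={a:3; rest ⊤}
  B3:  IN=(all ⊤)  OUT=(all ⊤)
  B4:  IN=(all ⊤)  OUT=(all ⊤)
  B5:  IN=(all ⊤)  OUT=(all ⊤)
  B6:  IN=(all ⊤)  OUT=(all ⊤)
  B7:  IN=(all ⊤)  OUT={f:4; rest ⊤}
  B8:  IN={f:4; rest ⊤}  OUT={f:4; rest ⊤}
  B9:  IN=(all ⊤)  OUT=(all ⊤)

Merge at B7: IN[B7] = OUT[B0] ⊔ OUT[B6] = {a: ⊤, b: ⊤, c: ⊤, d: ⊤, e: ⊤, f: ⊤}
Applying B7's transfer function to that IN value gives OUT[B7] (row B7 above).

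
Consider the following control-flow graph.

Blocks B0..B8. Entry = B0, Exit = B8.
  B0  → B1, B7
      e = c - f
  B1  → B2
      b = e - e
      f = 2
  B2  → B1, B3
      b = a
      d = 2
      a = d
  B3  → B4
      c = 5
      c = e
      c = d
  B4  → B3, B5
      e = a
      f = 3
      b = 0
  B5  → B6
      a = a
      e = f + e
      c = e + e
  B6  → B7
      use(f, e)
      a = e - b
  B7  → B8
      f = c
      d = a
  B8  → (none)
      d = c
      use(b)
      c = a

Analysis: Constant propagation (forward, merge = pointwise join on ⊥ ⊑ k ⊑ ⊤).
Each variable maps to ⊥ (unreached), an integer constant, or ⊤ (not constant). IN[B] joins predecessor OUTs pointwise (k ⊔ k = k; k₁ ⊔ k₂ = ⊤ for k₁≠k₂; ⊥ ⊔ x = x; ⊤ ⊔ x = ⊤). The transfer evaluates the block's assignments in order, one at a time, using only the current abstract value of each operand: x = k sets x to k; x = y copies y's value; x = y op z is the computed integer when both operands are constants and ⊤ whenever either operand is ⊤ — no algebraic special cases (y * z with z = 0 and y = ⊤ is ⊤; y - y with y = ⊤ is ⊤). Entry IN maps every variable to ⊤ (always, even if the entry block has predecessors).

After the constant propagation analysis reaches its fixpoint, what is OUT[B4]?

Converged values:
  B0: | IN=(all ⊤) | OUT=(all ⊤)
  B1: | IN=(all ⊤) | OUT={f:2; rest ⊤}
  B2: | IN={f:2; rest ⊤} | OUT={a:2, d:2, f:2; rest ⊤}
  B3: | IN={a:2, d:2; rest ⊤} | OUT={a:2, c:2, d:2; rest ⊤}
  B4: | IN={a:2, c:2, d:2; rest ⊤} | OUT={a:2, b:0, c:2, d:2, e:2, f:3; rest ⊤}
  B5: | IN={a:2, b:0, c:2, d:2, e:2, f:3; rest ⊤} | OUT={a:2, b:0, c:10, d:2, e:5, f:3; rest ⊤}
  B6: | IN={a:2, b:0, c:10, d:2, e:5, f:3; rest ⊤} | OUT={a:5, b:0, c:10, d:2, e:5, f:3; rest ⊤}
  B7: | IN=(all ⊤) | OUT=(all ⊤)
  B8: | IN=(all ⊤) | OUT=(all ⊤)

Merge at B4: IN[B4] = OUT[B3] = {a: 2, b: ⊤, c: 2, d: 2, e: ⊤, f: ⊤}
Applying B4's transfer function to that IN value gives OUT[B4] (row B4 above).

Answer: {a: 2, b: 0, c: 2, d: 2, e: 2, f: 3}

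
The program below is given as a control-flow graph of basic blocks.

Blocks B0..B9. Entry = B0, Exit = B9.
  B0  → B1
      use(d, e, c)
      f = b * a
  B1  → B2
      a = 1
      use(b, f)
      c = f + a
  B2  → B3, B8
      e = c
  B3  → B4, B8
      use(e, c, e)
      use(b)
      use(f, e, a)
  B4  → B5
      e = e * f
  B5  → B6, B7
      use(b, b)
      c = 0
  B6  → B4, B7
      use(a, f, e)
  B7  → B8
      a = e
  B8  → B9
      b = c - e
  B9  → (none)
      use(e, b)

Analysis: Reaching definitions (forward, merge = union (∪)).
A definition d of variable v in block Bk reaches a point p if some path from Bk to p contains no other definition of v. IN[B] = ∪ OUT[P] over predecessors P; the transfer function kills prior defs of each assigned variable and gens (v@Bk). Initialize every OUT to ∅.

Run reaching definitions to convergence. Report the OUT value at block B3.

Per-block solution:
  B0:   IN={}   OUT={f@B0}
  B1:   IN={f@B0}   OUT={a@B1, c@B1, f@B0}
  B2:   IN={a@B1, c@B1, f@B0}   OUT={a@B1, c@B1, e@B2, f@B0}
  B3:   IN={a@B1, c@B1, e@B2, f@B0}   OUT={a@B1, c@B1, e@B2, f@B0}
  B4:   IN={a@B1, c@B1, c@B5, e@B2, e@B4, f@B0}   OUT={a@B1, c@B1, c@B5, e@B4, f@B0}
  B5:   IN={a@B1, c@B1, c@B5, e@B4, f@B0}   OUT={a@B1, c@B5, e@B4, f@B0}
  B6:   IN={a@B1, c@B5, e@B4, f@B0}   OUT={a@B1, c@B5, e@B4, f@B0}
  B7:   IN={a@B1, c@B5, e@B4, f@B0}   OUT={a@B7, c@B5, e@B4, f@B0}
  B8:   IN={a@B1, a@B7, c@B1, c@B5, e@B2, e@B4, f@B0}   OUT={a@B1, a@B7, b@B8, c@B1, c@B5, e@B2, e@B4, f@B0}
  B9:   IN={a@B1, a@B7, b@B8, c@B1, c@B5, e@B2, e@B4, f@B0}   OUT={a@B1, a@B7, b@B8, c@B1, c@B5, e@B2, e@B4, f@B0}

Merge at B3: IN[B3] = OUT[B2] = {a@B1, c@B1, e@B2, f@B0}
Applying B3's transfer function to that IN value gives OUT[B3] (row B3 above).

Answer: {a@B1, c@B1, e@B2, f@B0}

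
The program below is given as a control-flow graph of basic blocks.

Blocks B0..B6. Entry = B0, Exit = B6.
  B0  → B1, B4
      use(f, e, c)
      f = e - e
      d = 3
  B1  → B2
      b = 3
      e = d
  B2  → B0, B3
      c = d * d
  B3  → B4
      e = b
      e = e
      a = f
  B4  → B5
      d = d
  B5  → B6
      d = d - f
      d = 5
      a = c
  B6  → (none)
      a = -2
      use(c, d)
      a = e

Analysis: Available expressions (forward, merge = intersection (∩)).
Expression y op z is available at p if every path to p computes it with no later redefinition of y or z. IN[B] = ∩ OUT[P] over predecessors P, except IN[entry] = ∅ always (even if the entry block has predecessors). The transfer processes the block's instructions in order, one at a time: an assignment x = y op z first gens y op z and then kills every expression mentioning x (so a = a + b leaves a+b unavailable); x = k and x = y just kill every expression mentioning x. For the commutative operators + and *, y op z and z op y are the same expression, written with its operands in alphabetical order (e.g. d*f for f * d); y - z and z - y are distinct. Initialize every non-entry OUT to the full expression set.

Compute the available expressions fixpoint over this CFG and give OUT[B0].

Answer: {e-e}

Trace:
Converged values:
  B0: | IN={} | OUT={e-e}
  B1: | IN={e-e} | OUT={}
  B2: | IN={} | OUT={d*d}
  B3: | IN={d*d} | OUT={d*d}
  B4: | IN={} | OUT={}
  B5: | IN={} | OUT={}
  B6: | IN={} | OUT={}

Merge at B0 (entry node, so the boundary value {} is joined with the incoming edge(s)): IN[B0] = {} ∩ OUT[B2] = {}
Applying B0's transfer function to that IN value gives OUT[B0] (row B0 above).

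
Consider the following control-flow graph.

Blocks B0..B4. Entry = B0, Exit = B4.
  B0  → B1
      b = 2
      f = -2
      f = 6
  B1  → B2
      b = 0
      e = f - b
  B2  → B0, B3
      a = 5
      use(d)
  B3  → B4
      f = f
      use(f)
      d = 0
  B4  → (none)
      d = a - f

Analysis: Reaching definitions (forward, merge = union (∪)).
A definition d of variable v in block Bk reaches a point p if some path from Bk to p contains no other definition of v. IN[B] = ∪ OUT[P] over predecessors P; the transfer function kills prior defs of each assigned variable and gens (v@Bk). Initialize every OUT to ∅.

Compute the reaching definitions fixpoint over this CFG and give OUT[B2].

Converged values:
  B0:   IN={a@B2, b@B1, e@B1, f@B0}   OUT={a@B2, b@B0, e@B1, f@B0}
  B1:   IN={a@B2, b@B0, e@B1, f@B0}   OUT={a@B2, b@B1, e@B1, f@B0}
  B2:   IN={a@B2, b@B1, e@B1, f@B0}   OUT={a@B2, b@B1, e@B1, f@B0}
  B3:   IN={a@B2, b@B1, e@B1, f@B0}   OUT={a@B2, b@B1, d@B3, e@B1, f@B3}
  B4:   IN={a@B2, b@B1, d@B3, e@B1, f@B3}   OUT={a@B2, b@B1, d@B4, e@B1, f@B3}

Merge at B2: IN[B2] = OUT[B1] = {a@B2, b@B1, e@B1, f@B0}
Applying B2's transfer function to that IN value gives OUT[B2] (row B2 above).

Answer: {a@B2, b@B1, e@B1, f@B0}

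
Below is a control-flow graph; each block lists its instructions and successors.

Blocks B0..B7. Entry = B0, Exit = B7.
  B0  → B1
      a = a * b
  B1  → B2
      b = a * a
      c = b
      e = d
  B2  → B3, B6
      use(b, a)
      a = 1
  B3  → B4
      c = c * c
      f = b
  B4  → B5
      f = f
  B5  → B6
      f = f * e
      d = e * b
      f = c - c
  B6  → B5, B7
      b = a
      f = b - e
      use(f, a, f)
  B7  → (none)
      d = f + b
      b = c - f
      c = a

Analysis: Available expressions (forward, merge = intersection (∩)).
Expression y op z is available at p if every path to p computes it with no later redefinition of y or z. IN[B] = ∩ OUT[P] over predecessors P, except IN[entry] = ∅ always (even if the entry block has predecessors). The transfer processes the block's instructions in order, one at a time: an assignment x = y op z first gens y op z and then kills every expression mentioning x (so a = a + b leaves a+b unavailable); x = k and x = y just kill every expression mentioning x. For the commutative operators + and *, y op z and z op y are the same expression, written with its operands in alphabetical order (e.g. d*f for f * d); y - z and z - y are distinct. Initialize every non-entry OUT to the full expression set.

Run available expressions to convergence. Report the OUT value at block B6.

Answer: {b-e}

Derivation:
Per-block solution:
  B0:   IN={}   OUT={}
  B1:   IN={}   OUT={a*a}
  B2:   IN={a*a}   OUT={}
  B3:   IN={}   OUT={}
  B4:   IN={}   OUT={}
  B5:   IN={}   OUT={b*e, c-c}
  B6:   IN={}   OUT={b-e}
  B7:   IN={b-e}   OUT={}

Merge at B6: IN[B6] = OUT[B2] ∩ OUT[B5] = {}
Applying B6's transfer function to that IN value gives OUT[B6] (row B6 above).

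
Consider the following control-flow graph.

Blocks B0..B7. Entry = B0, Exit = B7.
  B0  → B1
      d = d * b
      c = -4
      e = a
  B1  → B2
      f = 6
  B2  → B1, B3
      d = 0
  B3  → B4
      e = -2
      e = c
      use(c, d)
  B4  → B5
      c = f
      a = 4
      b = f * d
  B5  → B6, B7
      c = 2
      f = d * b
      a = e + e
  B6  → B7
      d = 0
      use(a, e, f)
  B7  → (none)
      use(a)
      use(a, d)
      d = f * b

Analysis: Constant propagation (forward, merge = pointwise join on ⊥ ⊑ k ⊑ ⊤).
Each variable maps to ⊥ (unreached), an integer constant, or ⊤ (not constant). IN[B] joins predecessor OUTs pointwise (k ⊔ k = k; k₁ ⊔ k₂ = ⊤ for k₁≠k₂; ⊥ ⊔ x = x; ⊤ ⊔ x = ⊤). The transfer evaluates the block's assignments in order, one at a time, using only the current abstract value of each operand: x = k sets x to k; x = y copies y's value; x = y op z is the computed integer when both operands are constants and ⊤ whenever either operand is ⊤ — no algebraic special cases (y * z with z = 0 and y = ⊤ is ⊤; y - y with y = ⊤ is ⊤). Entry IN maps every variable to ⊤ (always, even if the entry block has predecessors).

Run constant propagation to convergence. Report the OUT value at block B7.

Per-block solution:
  B0:   IN=(all ⊤)   OUT={c:-4; rest ⊤}
  B1:   IN={c:-4; rest ⊤}   OUT={c:-4, f:6; rest ⊤}
  B2:   IN={c:-4, f:6; rest ⊤}   OUT={c:-4, d:0, f:6; rest ⊤}
  B3:   IN={c:-4, d:0, f:6; rest ⊤}   OUT={c:-4, d:0, e:-4, f:6; rest ⊤}
  B4:   IN={c:-4, d:0, e:-4, f:6; rest ⊤}   OUT={a:4, b:0, c:6, d:0, e:-4, f:6; rest ⊤}
  B5:   IN={a:4, b:0, c:6, d:0, e:-4, f:6; rest ⊤}   OUT={a:-8, b:0, c:2, d:0, e:-4, f:0; rest ⊤}
  B6:   IN={a:-8, b:0, c:2, d:0, e:-4, f:0; rest ⊤}   OUT={a:-8, b:0, c:2, d:0, e:-4, f:0; rest ⊤}
  B7:   IN={a:-8, b:0, c:2, d:0, e:-4, f:0; rest ⊤}   OUT={a:-8, b:0, c:2, d:0, e:-4, f:0; rest ⊤}

Merge at B7: IN[B7] = OUT[B5] ⊔ OUT[B6] = {a: -8, b: 0, c: 2, d: 0, e: -4, f: 0}
Applying B7's transfer function to that IN value gives OUT[B7] (row B7 above).

Answer: {a: -8, b: 0, c: 2, d: 0, e: -4, f: 0}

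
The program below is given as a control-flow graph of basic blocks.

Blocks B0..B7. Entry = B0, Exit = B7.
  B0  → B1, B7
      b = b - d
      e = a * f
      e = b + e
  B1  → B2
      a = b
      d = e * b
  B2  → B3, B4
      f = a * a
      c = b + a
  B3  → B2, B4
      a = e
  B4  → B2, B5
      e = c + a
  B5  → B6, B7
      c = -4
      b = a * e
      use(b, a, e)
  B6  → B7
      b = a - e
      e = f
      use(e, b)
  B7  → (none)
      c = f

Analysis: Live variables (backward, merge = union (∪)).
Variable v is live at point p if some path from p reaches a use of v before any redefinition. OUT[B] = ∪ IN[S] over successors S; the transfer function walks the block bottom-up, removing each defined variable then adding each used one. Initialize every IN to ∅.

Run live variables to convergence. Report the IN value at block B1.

Answer: {b, e}

Derivation:
Fixpoint table:
  B0:   IN={a, b, d, f}   OUT={b, e, f}
  B1:   IN={b, e}   OUT={a, b, e}
  B2:   IN={a, b, e}   OUT={a, b, c, e, f}
  B3:   IN={b, c, e, f}   OUT={a, b, c, e, f}
  B4:   IN={a, b, c, f}   OUT={a, b, e, f}
  B5:   IN={a, e, f}   OUT={a, e, f}
  B6:   IN={a, e, f}   OUT={f}
  B7:   IN={f}   OUT={}

Merge at B1: OUT[B1] = IN[B2] = {a, b, e}
Applying B1's transfer function to that OUT value gives IN[B1] (row B1 above).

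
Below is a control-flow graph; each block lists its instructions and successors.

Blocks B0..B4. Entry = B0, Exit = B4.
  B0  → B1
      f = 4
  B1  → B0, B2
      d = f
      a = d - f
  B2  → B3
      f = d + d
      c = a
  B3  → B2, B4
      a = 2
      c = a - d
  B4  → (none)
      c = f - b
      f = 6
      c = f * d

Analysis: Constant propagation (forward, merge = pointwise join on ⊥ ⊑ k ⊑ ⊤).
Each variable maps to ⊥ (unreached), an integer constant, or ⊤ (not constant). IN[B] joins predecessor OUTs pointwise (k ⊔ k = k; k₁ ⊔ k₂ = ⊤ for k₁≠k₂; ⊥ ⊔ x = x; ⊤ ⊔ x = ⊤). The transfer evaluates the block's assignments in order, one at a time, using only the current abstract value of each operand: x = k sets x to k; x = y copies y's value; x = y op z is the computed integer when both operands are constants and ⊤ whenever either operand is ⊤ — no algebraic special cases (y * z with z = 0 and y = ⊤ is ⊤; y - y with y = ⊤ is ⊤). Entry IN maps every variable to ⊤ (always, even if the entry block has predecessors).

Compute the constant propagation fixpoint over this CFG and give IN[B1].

Converged values:
  B0: | IN=(all ⊤) | OUT={f:4; rest ⊤}
  B1: | IN={f:4; rest ⊤} | OUT={a:0, d:4, f:4; rest ⊤}
  B2: | IN={d:4; rest ⊤} | OUT={d:4, f:8; rest ⊤}
  B3: | IN={d:4, f:8; rest ⊤} | OUT={a:2, c:-2, d:4, f:8; rest ⊤}
  B4: | IN={a:2, c:-2, d:4, f:8; rest ⊤} | OUT={a:2, c:24, d:4, f:6; rest ⊤}

Merge at B1: IN[B1] = OUT[B0] = {a: ⊤, b: ⊤, c: ⊤, d: ⊤, e: ⊤, f: 4}

Answer: {a: ⊤, b: ⊤, c: ⊤, d: ⊤, e: ⊤, f: 4}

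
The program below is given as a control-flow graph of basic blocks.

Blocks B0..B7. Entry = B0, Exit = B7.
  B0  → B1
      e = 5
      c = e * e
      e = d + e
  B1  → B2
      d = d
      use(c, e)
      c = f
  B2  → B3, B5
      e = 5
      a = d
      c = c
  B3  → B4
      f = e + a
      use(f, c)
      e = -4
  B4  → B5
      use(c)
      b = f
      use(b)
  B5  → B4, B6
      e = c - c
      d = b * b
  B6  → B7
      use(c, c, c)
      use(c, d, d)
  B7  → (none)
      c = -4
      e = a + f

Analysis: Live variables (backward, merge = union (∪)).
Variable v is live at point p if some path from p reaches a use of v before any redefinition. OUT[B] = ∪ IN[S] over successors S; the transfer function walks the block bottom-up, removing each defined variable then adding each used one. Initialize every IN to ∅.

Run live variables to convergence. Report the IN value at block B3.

Answer: {a, c, e}

Derivation:
Fixpoint table:
  B0:   IN={b, d, f}   OUT={b, c, d, e, f}
  B1:   IN={b, c, d, e, f}   OUT={b, c, d, f}
  B2:   IN={b, c, d, f}   OUT={a, b, c, e, f}
  B3:   IN={a, c, e}   OUT={a, c, f}
  B4:   IN={a, c, f}   OUT={a, b, c, f}
  B5:   IN={a, b, c, f}   OUT={a, c, d, f}
  B6:   IN={a, c, d, f}   OUT={a, f}
  B7:   IN={a, f}   OUT={}

Merge at B3: OUT[B3] = IN[B4] = {a, c, f}
Applying B3's transfer function to that OUT value gives IN[B3] (row B3 above).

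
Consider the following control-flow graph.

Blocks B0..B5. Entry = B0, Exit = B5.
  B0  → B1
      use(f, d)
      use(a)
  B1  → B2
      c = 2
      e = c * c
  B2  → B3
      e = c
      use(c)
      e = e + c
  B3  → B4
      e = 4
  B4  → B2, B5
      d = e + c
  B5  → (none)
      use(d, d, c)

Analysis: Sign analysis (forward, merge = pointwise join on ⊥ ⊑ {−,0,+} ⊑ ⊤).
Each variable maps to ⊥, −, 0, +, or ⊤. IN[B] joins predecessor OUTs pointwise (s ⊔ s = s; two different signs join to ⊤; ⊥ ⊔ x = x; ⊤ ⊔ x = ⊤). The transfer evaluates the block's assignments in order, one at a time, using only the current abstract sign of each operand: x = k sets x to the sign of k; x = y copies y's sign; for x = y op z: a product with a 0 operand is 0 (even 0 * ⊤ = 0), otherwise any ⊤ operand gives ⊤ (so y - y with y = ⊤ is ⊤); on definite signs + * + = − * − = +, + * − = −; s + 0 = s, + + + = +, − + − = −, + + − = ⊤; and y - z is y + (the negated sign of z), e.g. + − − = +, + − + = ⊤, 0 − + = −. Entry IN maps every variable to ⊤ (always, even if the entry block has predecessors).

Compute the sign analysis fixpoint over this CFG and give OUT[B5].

Per-block solution:
  B0: | IN=(all ⊤) | OUT=(all ⊤)
  B1: | IN=(all ⊤) | OUT={c:+, e:+; rest ⊤}
  B2: | IN={c:+, e:+; rest ⊤} | OUT={c:+, e:+; rest ⊤}
  B3: | IN={c:+, e:+; rest ⊤} | OUT={c:+, e:+; rest ⊤}
  B4: | IN={c:+, e:+; rest ⊤} | OUT={c:+, d:+, e:+; rest ⊤}
  B5: | IN={c:+, d:+, e:+; rest ⊤} | OUT={c:+, d:+, e:+; rest ⊤}

Merge at B5: IN[B5] = OUT[B4] = {a: ⊤, b: ⊤, c: +, d: +, e: +, f: ⊤}
Applying B5's transfer function to that IN value gives OUT[B5] (row B5 above).

Answer: {a: ⊤, b: ⊤, c: +, d: +, e: +, f: ⊤}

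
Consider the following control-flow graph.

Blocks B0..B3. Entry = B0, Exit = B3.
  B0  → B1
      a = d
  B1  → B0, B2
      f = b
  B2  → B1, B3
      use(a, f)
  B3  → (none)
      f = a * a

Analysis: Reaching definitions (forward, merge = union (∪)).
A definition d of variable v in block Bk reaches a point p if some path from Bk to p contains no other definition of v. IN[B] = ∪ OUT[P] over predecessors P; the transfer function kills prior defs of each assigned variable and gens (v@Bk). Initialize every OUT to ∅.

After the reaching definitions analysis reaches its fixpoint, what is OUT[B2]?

Per-block solution:
  B0: | IN={a@B0, f@B1} | OUT={a@B0, f@B1}
  B1: | IN={a@B0, f@B1} | OUT={a@B0, f@B1}
  B2: | IN={a@B0, f@B1} | OUT={a@B0, f@B1}
  B3: | IN={a@B0, f@B1} | OUT={a@B0, f@B3}

Merge at B2: IN[B2] = OUT[B1] = {a@B0, f@B1}
Applying B2's transfer function to that IN value gives OUT[B2] (row B2 above).

Answer: {a@B0, f@B1}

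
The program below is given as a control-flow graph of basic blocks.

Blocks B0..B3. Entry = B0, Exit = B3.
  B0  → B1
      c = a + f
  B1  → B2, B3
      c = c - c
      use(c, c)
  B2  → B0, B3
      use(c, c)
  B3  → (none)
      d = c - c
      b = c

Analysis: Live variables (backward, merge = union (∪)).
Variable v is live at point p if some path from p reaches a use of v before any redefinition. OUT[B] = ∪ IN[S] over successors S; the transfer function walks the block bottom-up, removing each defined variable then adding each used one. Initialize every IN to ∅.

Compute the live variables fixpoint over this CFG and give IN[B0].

Answer: {a, f}

Trace:
Fixpoint table:
  B0:   IN={a, f}   OUT={a, c, f}
  B1:   IN={a, c, f}   OUT={a, c, f}
  B2:   IN={a, c, f}   OUT={a, c, f}
  B3:   IN={c}   OUT={}

Merge at B0: OUT[B0] = IN[B1] = {a, c, f}
Applying B0's transfer function to that OUT value gives IN[B0] (row B0 above).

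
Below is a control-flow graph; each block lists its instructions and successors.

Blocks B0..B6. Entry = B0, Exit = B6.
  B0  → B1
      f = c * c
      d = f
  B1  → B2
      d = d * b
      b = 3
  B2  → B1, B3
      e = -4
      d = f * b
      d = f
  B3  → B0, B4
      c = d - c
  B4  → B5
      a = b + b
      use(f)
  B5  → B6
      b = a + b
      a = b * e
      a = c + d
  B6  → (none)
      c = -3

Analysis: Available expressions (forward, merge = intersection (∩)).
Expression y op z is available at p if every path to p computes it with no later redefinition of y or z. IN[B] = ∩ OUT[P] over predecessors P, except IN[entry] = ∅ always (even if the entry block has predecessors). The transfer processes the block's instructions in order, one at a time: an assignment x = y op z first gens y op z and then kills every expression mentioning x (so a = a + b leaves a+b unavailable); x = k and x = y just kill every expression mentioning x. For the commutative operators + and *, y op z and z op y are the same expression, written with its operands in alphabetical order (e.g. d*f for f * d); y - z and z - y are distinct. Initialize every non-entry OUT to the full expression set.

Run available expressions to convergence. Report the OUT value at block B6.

Answer: {b*e}

Derivation:
Converged values:
  B0:  IN={}  OUT={c*c}
  B1:  IN={c*c}  OUT={c*c}
  B2:  IN={c*c}  OUT={b*f, c*c}
  B3:  IN={b*f, c*c}  OUT={b*f}
  B4:  IN={b*f}  OUT={b*f, b+b}
  B5:  IN={b*f, b+b}  OUT={b*e, c+d}
  B6:  IN={b*e, c+d}  OUT={b*e}

Merge at B6: IN[B6] = OUT[B5] = {b*e, c+d}
Applying B6's transfer function to that IN value gives OUT[B6] (row B6 above).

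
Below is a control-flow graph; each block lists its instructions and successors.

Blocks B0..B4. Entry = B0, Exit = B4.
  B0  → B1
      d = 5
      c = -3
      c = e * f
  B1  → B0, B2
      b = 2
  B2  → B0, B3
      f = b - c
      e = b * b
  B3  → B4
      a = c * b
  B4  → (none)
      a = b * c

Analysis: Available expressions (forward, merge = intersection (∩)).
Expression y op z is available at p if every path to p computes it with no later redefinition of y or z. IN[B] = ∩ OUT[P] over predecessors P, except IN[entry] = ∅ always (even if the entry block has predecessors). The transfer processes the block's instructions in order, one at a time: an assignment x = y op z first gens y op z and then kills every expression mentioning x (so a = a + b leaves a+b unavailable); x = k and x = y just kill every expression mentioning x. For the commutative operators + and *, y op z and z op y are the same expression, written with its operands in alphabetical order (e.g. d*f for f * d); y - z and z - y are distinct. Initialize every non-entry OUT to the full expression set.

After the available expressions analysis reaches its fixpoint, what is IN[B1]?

Per-block solution:
  B0: | IN={} | OUT={e*f}
  B1: | IN={e*f} | OUT={e*f}
  B2: | IN={e*f} | OUT={b*b, b-c}
  B3: | IN={b*b, b-c} | OUT={b*b, b*c, b-c}
  B4: | IN={b*b, b*c, b-c} | OUT={b*b, b*c, b-c}

Merge at B1: IN[B1] = OUT[B0] = {e*f}

Answer: {e*f}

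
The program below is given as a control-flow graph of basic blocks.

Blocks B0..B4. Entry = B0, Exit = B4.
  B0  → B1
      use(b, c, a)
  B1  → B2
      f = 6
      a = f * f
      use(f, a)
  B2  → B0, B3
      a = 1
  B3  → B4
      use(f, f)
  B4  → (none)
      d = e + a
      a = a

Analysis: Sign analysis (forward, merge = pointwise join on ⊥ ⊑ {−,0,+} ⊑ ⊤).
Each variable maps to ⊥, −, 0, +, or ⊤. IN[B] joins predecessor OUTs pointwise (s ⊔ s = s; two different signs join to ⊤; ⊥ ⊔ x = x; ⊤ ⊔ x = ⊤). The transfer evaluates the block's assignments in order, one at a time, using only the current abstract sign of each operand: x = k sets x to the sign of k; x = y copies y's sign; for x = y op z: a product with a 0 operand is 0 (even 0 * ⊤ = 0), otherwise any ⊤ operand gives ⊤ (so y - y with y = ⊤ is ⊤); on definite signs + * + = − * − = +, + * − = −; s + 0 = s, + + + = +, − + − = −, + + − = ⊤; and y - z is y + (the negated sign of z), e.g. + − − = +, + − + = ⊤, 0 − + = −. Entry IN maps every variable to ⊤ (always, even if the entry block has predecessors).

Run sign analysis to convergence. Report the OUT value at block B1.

Answer: {a: +, b: ⊤, c: ⊤, d: ⊤, e: ⊤, f: +}

Working:
Fixpoint table:
  B0:   IN=(all ⊤)   OUT=(all ⊤)
  B1:   IN=(all ⊤)   OUT={a:+, f:+; rest ⊤}
  B2:   IN={a:+, f:+; rest ⊤}   OUT={a:+, f:+; rest ⊤}
  B3:   IN={a:+, f:+; rest ⊤}   OUT={a:+, f:+; rest ⊤}
  B4:   IN={a:+, f:+; rest ⊤}   OUT={a:+, f:+; rest ⊤}

Merge at B1: IN[B1] = OUT[B0] = {a: ⊤, b: ⊤, c: ⊤, d: ⊤, e: ⊤, f: ⊤}
Applying B1's transfer function to that IN value gives OUT[B1] (row B1 above).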